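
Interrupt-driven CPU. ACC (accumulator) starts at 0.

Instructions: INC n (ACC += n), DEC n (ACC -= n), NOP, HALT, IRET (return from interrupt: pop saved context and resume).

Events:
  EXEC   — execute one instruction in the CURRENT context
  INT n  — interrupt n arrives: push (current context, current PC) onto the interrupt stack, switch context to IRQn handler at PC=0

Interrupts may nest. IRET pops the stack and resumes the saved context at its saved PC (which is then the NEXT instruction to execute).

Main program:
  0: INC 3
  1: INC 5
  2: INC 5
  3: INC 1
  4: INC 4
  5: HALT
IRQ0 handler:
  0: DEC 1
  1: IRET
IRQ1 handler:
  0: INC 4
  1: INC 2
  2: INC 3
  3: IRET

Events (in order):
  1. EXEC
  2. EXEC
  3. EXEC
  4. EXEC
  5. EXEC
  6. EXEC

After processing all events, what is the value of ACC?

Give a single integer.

Answer: 18

Derivation:
Event 1 (EXEC): [MAIN] PC=0: INC 3 -> ACC=3
Event 2 (EXEC): [MAIN] PC=1: INC 5 -> ACC=8
Event 3 (EXEC): [MAIN] PC=2: INC 5 -> ACC=13
Event 4 (EXEC): [MAIN] PC=3: INC 1 -> ACC=14
Event 5 (EXEC): [MAIN] PC=4: INC 4 -> ACC=18
Event 6 (EXEC): [MAIN] PC=5: HALT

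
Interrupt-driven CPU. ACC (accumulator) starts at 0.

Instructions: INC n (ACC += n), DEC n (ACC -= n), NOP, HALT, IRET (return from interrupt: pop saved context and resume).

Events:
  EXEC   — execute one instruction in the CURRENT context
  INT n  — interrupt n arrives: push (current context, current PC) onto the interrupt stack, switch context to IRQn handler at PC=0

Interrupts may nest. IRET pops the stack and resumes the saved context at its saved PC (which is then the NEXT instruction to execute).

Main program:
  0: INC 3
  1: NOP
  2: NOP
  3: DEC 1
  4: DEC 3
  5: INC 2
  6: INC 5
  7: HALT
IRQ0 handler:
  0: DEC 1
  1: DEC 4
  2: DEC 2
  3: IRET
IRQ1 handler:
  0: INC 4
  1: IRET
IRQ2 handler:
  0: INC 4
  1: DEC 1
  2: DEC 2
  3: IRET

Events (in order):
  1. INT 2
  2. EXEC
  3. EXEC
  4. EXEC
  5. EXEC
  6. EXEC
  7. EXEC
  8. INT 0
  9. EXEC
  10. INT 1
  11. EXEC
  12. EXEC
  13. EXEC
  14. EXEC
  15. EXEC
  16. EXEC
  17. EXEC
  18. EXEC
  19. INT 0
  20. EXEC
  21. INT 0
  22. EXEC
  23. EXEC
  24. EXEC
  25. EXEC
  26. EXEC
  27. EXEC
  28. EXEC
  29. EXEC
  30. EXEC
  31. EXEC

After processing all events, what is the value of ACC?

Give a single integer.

Event 1 (INT 2): INT 2 arrives: push (MAIN, PC=0), enter IRQ2 at PC=0 (depth now 1)
Event 2 (EXEC): [IRQ2] PC=0: INC 4 -> ACC=4
Event 3 (EXEC): [IRQ2] PC=1: DEC 1 -> ACC=3
Event 4 (EXEC): [IRQ2] PC=2: DEC 2 -> ACC=1
Event 5 (EXEC): [IRQ2] PC=3: IRET -> resume MAIN at PC=0 (depth now 0)
Event 6 (EXEC): [MAIN] PC=0: INC 3 -> ACC=4
Event 7 (EXEC): [MAIN] PC=1: NOP
Event 8 (INT 0): INT 0 arrives: push (MAIN, PC=2), enter IRQ0 at PC=0 (depth now 1)
Event 9 (EXEC): [IRQ0] PC=0: DEC 1 -> ACC=3
Event 10 (INT 1): INT 1 arrives: push (IRQ0, PC=1), enter IRQ1 at PC=0 (depth now 2)
Event 11 (EXEC): [IRQ1] PC=0: INC 4 -> ACC=7
Event 12 (EXEC): [IRQ1] PC=1: IRET -> resume IRQ0 at PC=1 (depth now 1)
Event 13 (EXEC): [IRQ0] PC=1: DEC 4 -> ACC=3
Event 14 (EXEC): [IRQ0] PC=2: DEC 2 -> ACC=1
Event 15 (EXEC): [IRQ0] PC=3: IRET -> resume MAIN at PC=2 (depth now 0)
Event 16 (EXEC): [MAIN] PC=2: NOP
Event 17 (EXEC): [MAIN] PC=3: DEC 1 -> ACC=0
Event 18 (EXEC): [MAIN] PC=4: DEC 3 -> ACC=-3
Event 19 (INT 0): INT 0 arrives: push (MAIN, PC=5), enter IRQ0 at PC=0 (depth now 1)
Event 20 (EXEC): [IRQ0] PC=0: DEC 1 -> ACC=-4
Event 21 (INT 0): INT 0 arrives: push (IRQ0, PC=1), enter IRQ0 at PC=0 (depth now 2)
Event 22 (EXEC): [IRQ0] PC=0: DEC 1 -> ACC=-5
Event 23 (EXEC): [IRQ0] PC=1: DEC 4 -> ACC=-9
Event 24 (EXEC): [IRQ0] PC=2: DEC 2 -> ACC=-11
Event 25 (EXEC): [IRQ0] PC=3: IRET -> resume IRQ0 at PC=1 (depth now 1)
Event 26 (EXEC): [IRQ0] PC=1: DEC 4 -> ACC=-15
Event 27 (EXEC): [IRQ0] PC=2: DEC 2 -> ACC=-17
Event 28 (EXEC): [IRQ0] PC=3: IRET -> resume MAIN at PC=5 (depth now 0)
Event 29 (EXEC): [MAIN] PC=5: INC 2 -> ACC=-15
Event 30 (EXEC): [MAIN] PC=6: INC 5 -> ACC=-10
Event 31 (EXEC): [MAIN] PC=7: HALT

Answer: -10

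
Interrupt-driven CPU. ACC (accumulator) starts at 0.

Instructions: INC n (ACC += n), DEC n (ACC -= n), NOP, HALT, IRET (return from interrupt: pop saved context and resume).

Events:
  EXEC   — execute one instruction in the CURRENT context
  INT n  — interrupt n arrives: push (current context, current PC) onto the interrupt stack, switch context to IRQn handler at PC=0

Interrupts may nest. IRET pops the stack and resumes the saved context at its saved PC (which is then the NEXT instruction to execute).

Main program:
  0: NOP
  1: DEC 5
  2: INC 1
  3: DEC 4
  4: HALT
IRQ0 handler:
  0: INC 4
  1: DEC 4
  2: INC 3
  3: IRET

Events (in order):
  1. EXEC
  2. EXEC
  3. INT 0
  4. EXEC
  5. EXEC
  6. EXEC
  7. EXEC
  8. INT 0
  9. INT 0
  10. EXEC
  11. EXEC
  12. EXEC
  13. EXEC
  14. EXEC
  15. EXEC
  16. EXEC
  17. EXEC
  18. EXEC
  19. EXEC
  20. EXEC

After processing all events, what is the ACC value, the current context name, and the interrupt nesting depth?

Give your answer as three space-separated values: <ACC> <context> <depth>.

Event 1 (EXEC): [MAIN] PC=0: NOP
Event 2 (EXEC): [MAIN] PC=1: DEC 5 -> ACC=-5
Event 3 (INT 0): INT 0 arrives: push (MAIN, PC=2), enter IRQ0 at PC=0 (depth now 1)
Event 4 (EXEC): [IRQ0] PC=0: INC 4 -> ACC=-1
Event 5 (EXEC): [IRQ0] PC=1: DEC 4 -> ACC=-5
Event 6 (EXEC): [IRQ0] PC=2: INC 3 -> ACC=-2
Event 7 (EXEC): [IRQ0] PC=3: IRET -> resume MAIN at PC=2 (depth now 0)
Event 8 (INT 0): INT 0 arrives: push (MAIN, PC=2), enter IRQ0 at PC=0 (depth now 1)
Event 9 (INT 0): INT 0 arrives: push (IRQ0, PC=0), enter IRQ0 at PC=0 (depth now 2)
Event 10 (EXEC): [IRQ0] PC=0: INC 4 -> ACC=2
Event 11 (EXEC): [IRQ0] PC=1: DEC 4 -> ACC=-2
Event 12 (EXEC): [IRQ0] PC=2: INC 3 -> ACC=1
Event 13 (EXEC): [IRQ0] PC=3: IRET -> resume IRQ0 at PC=0 (depth now 1)
Event 14 (EXEC): [IRQ0] PC=0: INC 4 -> ACC=5
Event 15 (EXEC): [IRQ0] PC=1: DEC 4 -> ACC=1
Event 16 (EXEC): [IRQ0] PC=2: INC 3 -> ACC=4
Event 17 (EXEC): [IRQ0] PC=3: IRET -> resume MAIN at PC=2 (depth now 0)
Event 18 (EXEC): [MAIN] PC=2: INC 1 -> ACC=5
Event 19 (EXEC): [MAIN] PC=3: DEC 4 -> ACC=1
Event 20 (EXEC): [MAIN] PC=4: HALT

Answer: 1 MAIN 0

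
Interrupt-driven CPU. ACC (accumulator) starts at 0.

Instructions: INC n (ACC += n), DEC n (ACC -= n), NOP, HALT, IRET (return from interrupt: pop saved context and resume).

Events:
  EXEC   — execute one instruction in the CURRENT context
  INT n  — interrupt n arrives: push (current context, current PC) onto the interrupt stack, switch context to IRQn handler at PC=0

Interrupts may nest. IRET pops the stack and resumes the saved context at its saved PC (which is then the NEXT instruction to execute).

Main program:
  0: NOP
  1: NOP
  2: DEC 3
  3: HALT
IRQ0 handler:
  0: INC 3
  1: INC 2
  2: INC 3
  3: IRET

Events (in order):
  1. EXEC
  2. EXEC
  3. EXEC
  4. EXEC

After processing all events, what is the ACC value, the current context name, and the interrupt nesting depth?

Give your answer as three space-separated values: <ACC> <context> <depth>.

Answer: -3 MAIN 0

Derivation:
Event 1 (EXEC): [MAIN] PC=0: NOP
Event 2 (EXEC): [MAIN] PC=1: NOP
Event 3 (EXEC): [MAIN] PC=2: DEC 3 -> ACC=-3
Event 4 (EXEC): [MAIN] PC=3: HALT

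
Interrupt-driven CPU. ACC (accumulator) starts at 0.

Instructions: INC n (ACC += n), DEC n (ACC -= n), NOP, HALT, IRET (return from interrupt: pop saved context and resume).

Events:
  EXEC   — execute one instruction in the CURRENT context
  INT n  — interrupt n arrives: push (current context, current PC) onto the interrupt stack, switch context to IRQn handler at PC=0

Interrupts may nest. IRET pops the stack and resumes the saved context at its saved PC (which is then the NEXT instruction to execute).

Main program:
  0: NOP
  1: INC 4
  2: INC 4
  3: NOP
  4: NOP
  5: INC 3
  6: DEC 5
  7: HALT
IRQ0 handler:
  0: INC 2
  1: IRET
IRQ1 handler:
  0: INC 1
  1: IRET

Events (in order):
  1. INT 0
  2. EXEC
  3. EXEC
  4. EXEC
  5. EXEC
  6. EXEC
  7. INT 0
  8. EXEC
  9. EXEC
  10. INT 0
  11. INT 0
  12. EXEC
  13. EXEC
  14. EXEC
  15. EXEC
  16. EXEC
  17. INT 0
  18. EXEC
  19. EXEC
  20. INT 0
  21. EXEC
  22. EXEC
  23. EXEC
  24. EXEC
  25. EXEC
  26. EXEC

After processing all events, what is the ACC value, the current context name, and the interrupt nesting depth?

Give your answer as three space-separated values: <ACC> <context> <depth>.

Answer: 18 MAIN 0

Derivation:
Event 1 (INT 0): INT 0 arrives: push (MAIN, PC=0), enter IRQ0 at PC=0 (depth now 1)
Event 2 (EXEC): [IRQ0] PC=0: INC 2 -> ACC=2
Event 3 (EXEC): [IRQ0] PC=1: IRET -> resume MAIN at PC=0 (depth now 0)
Event 4 (EXEC): [MAIN] PC=0: NOP
Event 5 (EXEC): [MAIN] PC=1: INC 4 -> ACC=6
Event 6 (EXEC): [MAIN] PC=2: INC 4 -> ACC=10
Event 7 (INT 0): INT 0 arrives: push (MAIN, PC=3), enter IRQ0 at PC=0 (depth now 1)
Event 8 (EXEC): [IRQ0] PC=0: INC 2 -> ACC=12
Event 9 (EXEC): [IRQ0] PC=1: IRET -> resume MAIN at PC=3 (depth now 0)
Event 10 (INT 0): INT 0 arrives: push (MAIN, PC=3), enter IRQ0 at PC=0 (depth now 1)
Event 11 (INT 0): INT 0 arrives: push (IRQ0, PC=0), enter IRQ0 at PC=0 (depth now 2)
Event 12 (EXEC): [IRQ0] PC=0: INC 2 -> ACC=14
Event 13 (EXEC): [IRQ0] PC=1: IRET -> resume IRQ0 at PC=0 (depth now 1)
Event 14 (EXEC): [IRQ0] PC=0: INC 2 -> ACC=16
Event 15 (EXEC): [IRQ0] PC=1: IRET -> resume MAIN at PC=3 (depth now 0)
Event 16 (EXEC): [MAIN] PC=3: NOP
Event 17 (INT 0): INT 0 arrives: push (MAIN, PC=4), enter IRQ0 at PC=0 (depth now 1)
Event 18 (EXEC): [IRQ0] PC=0: INC 2 -> ACC=18
Event 19 (EXEC): [IRQ0] PC=1: IRET -> resume MAIN at PC=4 (depth now 0)
Event 20 (INT 0): INT 0 arrives: push (MAIN, PC=4), enter IRQ0 at PC=0 (depth now 1)
Event 21 (EXEC): [IRQ0] PC=0: INC 2 -> ACC=20
Event 22 (EXEC): [IRQ0] PC=1: IRET -> resume MAIN at PC=4 (depth now 0)
Event 23 (EXEC): [MAIN] PC=4: NOP
Event 24 (EXEC): [MAIN] PC=5: INC 3 -> ACC=23
Event 25 (EXEC): [MAIN] PC=6: DEC 5 -> ACC=18
Event 26 (EXEC): [MAIN] PC=7: HALT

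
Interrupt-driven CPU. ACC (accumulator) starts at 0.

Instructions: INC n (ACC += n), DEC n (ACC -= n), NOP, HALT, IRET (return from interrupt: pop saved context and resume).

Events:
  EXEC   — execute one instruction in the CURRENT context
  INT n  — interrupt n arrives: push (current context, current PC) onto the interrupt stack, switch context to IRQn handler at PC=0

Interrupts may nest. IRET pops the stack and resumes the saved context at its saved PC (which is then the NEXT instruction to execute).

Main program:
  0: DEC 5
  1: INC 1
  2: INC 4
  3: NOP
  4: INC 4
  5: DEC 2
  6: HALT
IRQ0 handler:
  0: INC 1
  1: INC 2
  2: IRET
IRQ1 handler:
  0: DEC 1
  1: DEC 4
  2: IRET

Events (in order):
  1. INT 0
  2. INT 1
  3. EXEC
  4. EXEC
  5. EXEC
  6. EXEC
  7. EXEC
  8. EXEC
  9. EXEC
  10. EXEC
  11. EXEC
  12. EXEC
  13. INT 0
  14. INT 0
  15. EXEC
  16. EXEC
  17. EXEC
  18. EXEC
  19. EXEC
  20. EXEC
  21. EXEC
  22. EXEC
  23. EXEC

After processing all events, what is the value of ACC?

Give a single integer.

Event 1 (INT 0): INT 0 arrives: push (MAIN, PC=0), enter IRQ0 at PC=0 (depth now 1)
Event 2 (INT 1): INT 1 arrives: push (IRQ0, PC=0), enter IRQ1 at PC=0 (depth now 2)
Event 3 (EXEC): [IRQ1] PC=0: DEC 1 -> ACC=-1
Event 4 (EXEC): [IRQ1] PC=1: DEC 4 -> ACC=-5
Event 5 (EXEC): [IRQ1] PC=2: IRET -> resume IRQ0 at PC=0 (depth now 1)
Event 6 (EXEC): [IRQ0] PC=0: INC 1 -> ACC=-4
Event 7 (EXEC): [IRQ0] PC=1: INC 2 -> ACC=-2
Event 8 (EXEC): [IRQ0] PC=2: IRET -> resume MAIN at PC=0 (depth now 0)
Event 9 (EXEC): [MAIN] PC=0: DEC 5 -> ACC=-7
Event 10 (EXEC): [MAIN] PC=1: INC 1 -> ACC=-6
Event 11 (EXEC): [MAIN] PC=2: INC 4 -> ACC=-2
Event 12 (EXEC): [MAIN] PC=3: NOP
Event 13 (INT 0): INT 0 arrives: push (MAIN, PC=4), enter IRQ0 at PC=0 (depth now 1)
Event 14 (INT 0): INT 0 arrives: push (IRQ0, PC=0), enter IRQ0 at PC=0 (depth now 2)
Event 15 (EXEC): [IRQ0] PC=0: INC 1 -> ACC=-1
Event 16 (EXEC): [IRQ0] PC=1: INC 2 -> ACC=1
Event 17 (EXEC): [IRQ0] PC=2: IRET -> resume IRQ0 at PC=0 (depth now 1)
Event 18 (EXEC): [IRQ0] PC=0: INC 1 -> ACC=2
Event 19 (EXEC): [IRQ0] PC=1: INC 2 -> ACC=4
Event 20 (EXEC): [IRQ0] PC=2: IRET -> resume MAIN at PC=4 (depth now 0)
Event 21 (EXEC): [MAIN] PC=4: INC 4 -> ACC=8
Event 22 (EXEC): [MAIN] PC=5: DEC 2 -> ACC=6
Event 23 (EXEC): [MAIN] PC=6: HALT

Answer: 6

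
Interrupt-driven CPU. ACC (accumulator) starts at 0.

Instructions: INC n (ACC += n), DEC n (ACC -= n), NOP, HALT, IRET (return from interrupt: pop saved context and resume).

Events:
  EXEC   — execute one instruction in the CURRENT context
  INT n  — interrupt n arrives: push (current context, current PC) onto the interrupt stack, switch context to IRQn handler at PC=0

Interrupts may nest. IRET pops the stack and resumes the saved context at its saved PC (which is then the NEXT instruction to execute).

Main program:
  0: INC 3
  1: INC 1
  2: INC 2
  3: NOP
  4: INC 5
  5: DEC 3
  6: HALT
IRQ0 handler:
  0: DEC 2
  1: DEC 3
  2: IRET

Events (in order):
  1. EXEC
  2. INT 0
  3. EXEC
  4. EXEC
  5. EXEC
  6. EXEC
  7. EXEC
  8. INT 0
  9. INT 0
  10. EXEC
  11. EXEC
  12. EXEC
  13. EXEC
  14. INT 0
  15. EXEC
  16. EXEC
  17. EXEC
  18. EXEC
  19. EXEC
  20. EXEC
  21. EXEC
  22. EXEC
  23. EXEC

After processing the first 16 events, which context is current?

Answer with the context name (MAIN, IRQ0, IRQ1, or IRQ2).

Answer: IRQ0

Derivation:
Event 1 (EXEC): [MAIN] PC=0: INC 3 -> ACC=3
Event 2 (INT 0): INT 0 arrives: push (MAIN, PC=1), enter IRQ0 at PC=0 (depth now 1)
Event 3 (EXEC): [IRQ0] PC=0: DEC 2 -> ACC=1
Event 4 (EXEC): [IRQ0] PC=1: DEC 3 -> ACC=-2
Event 5 (EXEC): [IRQ0] PC=2: IRET -> resume MAIN at PC=1 (depth now 0)
Event 6 (EXEC): [MAIN] PC=1: INC 1 -> ACC=-1
Event 7 (EXEC): [MAIN] PC=2: INC 2 -> ACC=1
Event 8 (INT 0): INT 0 arrives: push (MAIN, PC=3), enter IRQ0 at PC=0 (depth now 1)
Event 9 (INT 0): INT 0 arrives: push (IRQ0, PC=0), enter IRQ0 at PC=0 (depth now 2)
Event 10 (EXEC): [IRQ0] PC=0: DEC 2 -> ACC=-1
Event 11 (EXEC): [IRQ0] PC=1: DEC 3 -> ACC=-4
Event 12 (EXEC): [IRQ0] PC=2: IRET -> resume IRQ0 at PC=0 (depth now 1)
Event 13 (EXEC): [IRQ0] PC=0: DEC 2 -> ACC=-6
Event 14 (INT 0): INT 0 arrives: push (IRQ0, PC=1), enter IRQ0 at PC=0 (depth now 2)
Event 15 (EXEC): [IRQ0] PC=0: DEC 2 -> ACC=-8
Event 16 (EXEC): [IRQ0] PC=1: DEC 3 -> ACC=-11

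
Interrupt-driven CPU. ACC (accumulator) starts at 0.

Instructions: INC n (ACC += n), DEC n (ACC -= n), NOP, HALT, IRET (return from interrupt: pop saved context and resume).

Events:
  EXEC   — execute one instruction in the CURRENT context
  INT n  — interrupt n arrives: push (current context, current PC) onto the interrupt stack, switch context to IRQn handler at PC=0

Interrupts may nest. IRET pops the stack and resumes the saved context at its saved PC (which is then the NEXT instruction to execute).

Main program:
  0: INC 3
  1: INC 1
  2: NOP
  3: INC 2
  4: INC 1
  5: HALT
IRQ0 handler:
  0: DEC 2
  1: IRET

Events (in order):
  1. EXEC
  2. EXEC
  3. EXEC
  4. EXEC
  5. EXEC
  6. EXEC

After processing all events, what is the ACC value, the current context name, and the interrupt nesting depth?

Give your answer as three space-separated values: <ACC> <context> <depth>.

Answer: 7 MAIN 0

Derivation:
Event 1 (EXEC): [MAIN] PC=0: INC 3 -> ACC=3
Event 2 (EXEC): [MAIN] PC=1: INC 1 -> ACC=4
Event 3 (EXEC): [MAIN] PC=2: NOP
Event 4 (EXEC): [MAIN] PC=3: INC 2 -> ACC=6
Event 5 (EXEC): [MAIN] PC=4: INC 1 -> ACC=7
Event 6 (EXEC): [MAIN] PC=5: HALT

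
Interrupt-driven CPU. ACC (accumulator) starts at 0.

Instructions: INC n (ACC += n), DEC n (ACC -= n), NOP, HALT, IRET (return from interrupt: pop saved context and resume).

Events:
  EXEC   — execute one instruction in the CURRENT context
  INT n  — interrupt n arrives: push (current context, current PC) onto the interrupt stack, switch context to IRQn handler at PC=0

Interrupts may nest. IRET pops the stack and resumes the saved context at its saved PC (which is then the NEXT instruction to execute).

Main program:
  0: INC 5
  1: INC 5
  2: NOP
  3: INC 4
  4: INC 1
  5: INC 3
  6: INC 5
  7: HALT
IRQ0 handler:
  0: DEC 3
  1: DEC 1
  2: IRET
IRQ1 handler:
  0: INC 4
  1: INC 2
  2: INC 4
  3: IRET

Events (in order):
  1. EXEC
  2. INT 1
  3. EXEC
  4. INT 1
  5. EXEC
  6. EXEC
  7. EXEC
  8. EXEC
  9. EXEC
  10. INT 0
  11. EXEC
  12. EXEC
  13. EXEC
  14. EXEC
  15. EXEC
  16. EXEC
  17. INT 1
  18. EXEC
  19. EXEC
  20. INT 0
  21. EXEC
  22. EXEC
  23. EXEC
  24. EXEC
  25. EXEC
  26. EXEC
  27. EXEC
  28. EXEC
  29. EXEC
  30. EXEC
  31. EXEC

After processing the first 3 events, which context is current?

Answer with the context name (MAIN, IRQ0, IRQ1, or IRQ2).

Answer: IRQ1

Derivation:
Event 1 (EXEC): [MAIN] PC=0: INC 5 -> ACC=5
Event 2 (INT 1): INT 1 arrives: push (MAIN, PC=1), enter IRQ1 at PC=0 (depth now 1)
Event 3 (EXEC): [IRQ1] PC=0: INC 4 -> ACC=9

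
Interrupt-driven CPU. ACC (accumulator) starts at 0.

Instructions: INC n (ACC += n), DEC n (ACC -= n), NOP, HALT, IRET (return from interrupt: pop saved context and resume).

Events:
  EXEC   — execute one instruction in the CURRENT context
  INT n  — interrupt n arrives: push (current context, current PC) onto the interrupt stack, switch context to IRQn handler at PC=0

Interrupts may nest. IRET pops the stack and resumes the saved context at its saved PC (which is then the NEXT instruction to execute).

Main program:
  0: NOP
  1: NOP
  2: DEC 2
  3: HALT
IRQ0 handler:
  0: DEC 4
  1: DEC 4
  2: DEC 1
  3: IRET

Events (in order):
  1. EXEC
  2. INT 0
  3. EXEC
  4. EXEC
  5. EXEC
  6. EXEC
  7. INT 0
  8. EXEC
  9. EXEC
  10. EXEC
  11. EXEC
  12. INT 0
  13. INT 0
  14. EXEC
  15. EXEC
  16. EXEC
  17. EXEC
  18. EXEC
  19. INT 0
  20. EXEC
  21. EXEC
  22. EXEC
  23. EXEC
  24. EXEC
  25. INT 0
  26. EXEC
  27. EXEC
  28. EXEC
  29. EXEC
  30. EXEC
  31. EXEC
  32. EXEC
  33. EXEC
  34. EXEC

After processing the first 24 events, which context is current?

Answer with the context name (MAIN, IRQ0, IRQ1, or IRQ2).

Event 1 (EXEC): [MAIN] PC=0: NOP
Event 2 (INT 0): INT 0 arrives: push (MAIN, PC=1), enter IRQ0 at PC=0 (depth now 1)
Event 3 (EXEC): [IRQ0] PC=0: DEC 4 -> ACC=-4
Event 4 (EXEC): [IRQ0] PC=1: DEC 4 -> ACC=-8
Event 5 (EXEC): [IRQ0] PC=2: DEC 1 -> ACC=-9
Event 6 (EXEC): [IRQ0] PC=3: IRET -> resume MAIN at PC=1 (depth now 0)
Event 7 (INT 0): INT 0 arrives: push (MAIN, PC=1), enter IRQ0 at PC=0 (depth now 1)
Event 8 (EXEC): [IRQ0] PC=0: DEC 4 -> ACC=-13
Event 9 (EXEC): [IRQ0] PC=1: DEC 4 -> ACC=-17
Event 10 (EXEC): [IRQ0] PC=2: DEC 1 -> ACC=-18
Event 11 (EXEC): [IRQ0] PC=3: IRET -> resume MAIN at PC=1 (depth now 0)
Event 12 (INT 0): INT 0 arrives: push (MAIN, PC=1), enter IRQ0 at PC=0 (depth now 1)
Event 13 (INT 0): INT 0 arrives: push (IRQ0, PC=0), enter IRQ0 at PC=0 (depth now 2)
Event 14 (EXEC): [IRQ0] PC=0: DEC 4 -> ACC=-22
Event 15 (EXEC): [IRQ0] PC=1: DEC 4 -> ACC=-26
Event 16 (EXEC): [IRQ0] PC=2: DEC 1 -> ACC=-27
Event 17 (EXEC): [IRQ0] PC=3: IRET -> resume IRQ0 at PC=0 (depth now 1)
Event 18 (EXEC): [IRQ0] PC=0: DEC 4 -> ACC=-31
Event 19 (INT 0): INT 0 arrives: push (IRQ0, PC=1), enter IRQ0 at PC=0 (depth now 2)
Event 20 (EXEC): [IRQ0] PC=0: DEC 4 -> ACC=-35
Event 21 (EXEC): [IRQ0] PC=1: DEC 4 -> ACC=-39
Event 22 (EXEC): [IRQ0] PC=2: DEC 1 -> ACC=-40
Event 23 (EXEC): [IRQ0] PC=3: IRET -> resume IRQ0 at PC=1 (depth now 1)
Event 24 (EXEC): [IRQ0] PC=1: DEC 4 -> ACC=-44

Answer: IRQ0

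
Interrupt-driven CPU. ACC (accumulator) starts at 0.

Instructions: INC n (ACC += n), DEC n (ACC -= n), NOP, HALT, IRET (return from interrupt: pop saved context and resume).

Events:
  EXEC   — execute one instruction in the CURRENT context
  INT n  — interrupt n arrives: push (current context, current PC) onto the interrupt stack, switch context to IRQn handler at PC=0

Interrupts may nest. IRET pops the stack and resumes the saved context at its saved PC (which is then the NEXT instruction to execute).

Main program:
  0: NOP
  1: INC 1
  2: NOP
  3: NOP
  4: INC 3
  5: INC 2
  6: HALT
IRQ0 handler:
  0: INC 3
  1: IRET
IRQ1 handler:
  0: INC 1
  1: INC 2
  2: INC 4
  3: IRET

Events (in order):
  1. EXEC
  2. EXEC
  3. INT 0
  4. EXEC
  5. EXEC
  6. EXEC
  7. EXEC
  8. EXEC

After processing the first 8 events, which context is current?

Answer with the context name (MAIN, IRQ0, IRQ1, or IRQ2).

Answer: MAIN

Derivation:
Event 1 (EXEC): [MAIN] PC=0: NOP
Event 2 (EXEC): [MAIN] PC=1: INC 1 -> ACC=1
Event 3 (INT 0): INT 0 arrives: push (MAIN, PC=2), enter IRQ0 at PC=0 (depth now 1)
Event 4 (EXEC): [IRQ0] PC=0: INC 3 -> ACC=4
Event 5 (EXEC): [IRQ0] PC=1: IRET -> resume MAIN at PC=2 (depth now 0)
Event 6 (EXEC): [MAIN] PC=2: NOP
Event 7 (EXEC): [MAIN] PC=3: NOP
Event 8 (EXEC): [MAIN] PC=4: INC 3 -> ACC=7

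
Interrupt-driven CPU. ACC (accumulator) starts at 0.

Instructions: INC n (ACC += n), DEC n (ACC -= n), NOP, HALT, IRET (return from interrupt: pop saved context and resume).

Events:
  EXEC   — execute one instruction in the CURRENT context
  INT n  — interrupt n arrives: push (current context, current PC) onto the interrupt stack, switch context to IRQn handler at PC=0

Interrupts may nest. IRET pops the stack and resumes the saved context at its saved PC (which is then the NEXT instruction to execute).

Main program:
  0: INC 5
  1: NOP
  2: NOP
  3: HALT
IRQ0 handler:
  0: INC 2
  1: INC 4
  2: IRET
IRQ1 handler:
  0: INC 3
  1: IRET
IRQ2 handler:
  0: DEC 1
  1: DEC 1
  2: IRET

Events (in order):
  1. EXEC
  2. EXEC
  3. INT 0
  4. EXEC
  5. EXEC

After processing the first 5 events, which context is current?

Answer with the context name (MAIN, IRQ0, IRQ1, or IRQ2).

Answer: IRQ0

Derivation:
Event 1 (EXEC): [MAIN] PC=0: INC 5 -> ACC=5
Event 2 (EXEC): [MAIN] PC=1: NOP
Event 3 (INT 0): INT 0 arrives: push (MAIN, PC=2), enter IRQ0 at PC=0 (depth now 1)
Event 4 (EXEC): [IRQ0] PC=0: INC 2 -> ACC=7
Event 5 (EXEC): [IRQ0] PC=1: INC 4 -> ACC=11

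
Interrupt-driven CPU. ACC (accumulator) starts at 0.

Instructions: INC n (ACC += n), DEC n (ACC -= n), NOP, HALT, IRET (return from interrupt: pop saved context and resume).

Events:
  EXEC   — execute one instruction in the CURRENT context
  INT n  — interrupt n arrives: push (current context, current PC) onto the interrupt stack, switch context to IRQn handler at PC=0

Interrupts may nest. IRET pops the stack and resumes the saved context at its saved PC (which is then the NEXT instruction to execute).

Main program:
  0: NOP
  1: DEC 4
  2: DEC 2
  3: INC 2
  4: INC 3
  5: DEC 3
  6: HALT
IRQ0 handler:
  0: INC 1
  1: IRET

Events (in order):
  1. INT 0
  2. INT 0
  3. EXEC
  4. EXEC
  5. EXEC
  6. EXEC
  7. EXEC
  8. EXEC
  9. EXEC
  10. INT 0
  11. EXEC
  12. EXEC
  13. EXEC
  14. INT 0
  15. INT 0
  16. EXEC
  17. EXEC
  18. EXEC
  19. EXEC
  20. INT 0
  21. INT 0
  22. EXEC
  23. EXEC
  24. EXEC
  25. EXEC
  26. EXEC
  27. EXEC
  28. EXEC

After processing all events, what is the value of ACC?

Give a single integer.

Event 1 (INT 0): INT 0 arrives: push (MAIN, PC=0), enter IRQ0 at PC=0 (depth now 1)
Event 2 (INT 0): INT 0 arrives: push (IRQ0, PC=0), enter IRQ0 at PC=0 (depth now 2)
Event 3 (EXEC): [IRQ0] PC=0: INC 1 -> ACC=1
Event 4 (EXEC): [IRQ0] PC=1: IRET -> resume IRQ0 at PC=0 (depth now 1)
Event 5 (EXEC): [IRQ0] PC=0: INC 1 -> ACC=2
Event 6 (EXEC): [IRQ0] PC=1: IRET -> resume MAIN at PC=0 (depth now 0)
Event 7 (EXEC): [MAIN] PC=0: NOP
Event 8 (EXEC): [MAIN] PC=1: DEC 4 -> ACC=-2
Event 9 (EXEC): [MAIN] PC=2: DEC 2 -> ACC=-4
Event 10 (INT 0): INT 0 arrives: push (MAIN, PC=3), enter IRQ0 at PC=0 (depth now 1)
Event 11 (EXEC): [IRQ0] PC=0: INC 1 -> ACC=-3
Event 12 (EXEC): [IRQ0] PC=1: IRET -> resume MAIN at PC=3 (depth now 0)
Event 13 (EXEC): [MAIN] PC=3: INC 2 -> ACC=-1
Event 14 (INT 0): INT 0 arrives: push (MAIN, PC=4), enter IRQ0 at PC=0 (depth now 1)
Event 15 (INT 0): INT 0 arrives: push (IRQ0, PC=0), enter IRQ0 at PC=0 (depth now 2)
Event 16 (EXEC): [IRQ0] PC=0: INC 1 -> ACC=0
Event 17 (EXEC): [IRQ0] PC=1: IRET -> resume IRQ0 at PC=0 (depth now 1)
Event 18 (EXEC): [IRQ0] PC=0: INC 1 -> ACC=1
Event 19 (EXEC): [IRQ0] PC=1: IRET -> resume MAIN at PC=4 (depth now 0)
Event 20 (INT 0): INT 0 arrives: push (MAIN, PC=4), enter IRQ0 at PC=0 (depth now 1)
Event 21 (INT 0): INT 0 arrives: push (IRQ0, PC=0), enter IRQ0 at PC=0 (depth now 2)
Event 22 (EXEC): [IRQ0] PC=0: INC 1 -> ACC=2
Event 23 (EXEC): [IRQ0] PC=1: IRET -> resume IRQ0 at PC=0 (depth now 1)
Event 24 (EXEC): [IRQ0] PC=0: INC 1 -> ACC=3
Event 25 (EXEC): [IRQ0] PC=1: IRET -> resume MAIN at PC=4 (depth now 0)
Event 26 (EXEC): [MAIN] PC=4: INC 3 -> ACC=6
Event 27 (EXEC): [MAIN] PC=5: DEC 3 -> ACC=3
Event 28 (EXEC): [MAIN] PC=6: HALT

Answer: 3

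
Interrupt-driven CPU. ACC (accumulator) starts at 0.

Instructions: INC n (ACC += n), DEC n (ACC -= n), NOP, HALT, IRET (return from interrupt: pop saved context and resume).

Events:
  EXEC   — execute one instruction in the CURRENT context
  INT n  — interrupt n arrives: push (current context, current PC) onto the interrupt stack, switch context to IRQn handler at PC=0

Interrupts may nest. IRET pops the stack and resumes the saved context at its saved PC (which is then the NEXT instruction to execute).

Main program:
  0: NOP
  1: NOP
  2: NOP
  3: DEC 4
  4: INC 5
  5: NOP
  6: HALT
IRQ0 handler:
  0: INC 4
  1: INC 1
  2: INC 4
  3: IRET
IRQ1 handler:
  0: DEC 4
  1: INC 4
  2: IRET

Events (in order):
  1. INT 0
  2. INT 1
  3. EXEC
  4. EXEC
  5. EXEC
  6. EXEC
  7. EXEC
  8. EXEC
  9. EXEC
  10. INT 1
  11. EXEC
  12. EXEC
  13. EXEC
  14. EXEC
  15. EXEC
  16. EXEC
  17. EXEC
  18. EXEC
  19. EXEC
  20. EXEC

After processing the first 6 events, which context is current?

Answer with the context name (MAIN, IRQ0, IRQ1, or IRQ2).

Event 1 (INT 0): INT 0 arrives: push (MAIN, PC=0), enter IRQ0 at PC=0 (depth now 1)
Event 2 (INT 1): INT 1 arrives: push (IRQ0, PC=0), enter IRQ1 at PC=0 (depth now 2)
Event 3 (EXEC): [IRQ1] PC=0: DEC 4 -> ACC=-4
Event 4 (EXEC): [IRQ1] PC=1: INC 4 -> ACC=0
Event 5 (EXEC): [IRQ1] PC=2: IRET -> resume IRQ0 at PC=0 (depth now 1)
Event 6 (EXEC): [IRQ0] PC=0: INC 4 -> ACC=4

Answer: IRQ0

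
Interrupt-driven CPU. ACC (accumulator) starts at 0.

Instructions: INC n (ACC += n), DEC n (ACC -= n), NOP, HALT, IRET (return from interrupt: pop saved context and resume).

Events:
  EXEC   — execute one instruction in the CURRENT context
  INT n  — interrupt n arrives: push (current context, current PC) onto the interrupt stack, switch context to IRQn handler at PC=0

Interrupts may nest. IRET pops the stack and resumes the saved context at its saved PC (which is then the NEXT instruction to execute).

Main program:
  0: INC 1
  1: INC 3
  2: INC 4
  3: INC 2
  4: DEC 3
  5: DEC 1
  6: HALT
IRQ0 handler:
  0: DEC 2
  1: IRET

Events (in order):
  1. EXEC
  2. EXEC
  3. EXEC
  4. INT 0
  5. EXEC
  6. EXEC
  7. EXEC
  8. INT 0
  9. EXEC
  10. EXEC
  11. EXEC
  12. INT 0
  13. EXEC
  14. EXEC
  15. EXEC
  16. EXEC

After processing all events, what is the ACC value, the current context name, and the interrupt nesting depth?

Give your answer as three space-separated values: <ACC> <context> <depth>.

Answer: 0 MAIN 0

Derivation:
Event 1 (EXEC): [MAIN] PC=0: INC 1 -> ACC=1
Event 2 (EXEC): [MAIN] PC=1: INC 3 -> ACC=4
Event 3 (EXEC): [MAIN] PC=2: INC 4 -> ACC=8
Event 4 (INT 0): INT 0 arrives: push (MAIN, PC=3), enter IRQ0 at PC=0 (depth now 1)
Event 5 (EXEC): [IRQ0] PC=0: DEC 2 -> ACC=6
Event 6 (EXEC): [IRQ0] PC=1: IRET -> resume MAIN at PC=3 (depth now 0)
Event 7 (EXEC): [MAIN] PC=3: INC 2 -> ACC=8
Event 8 (INT 0): INT 0 arrives: push (MAIN, PC=4), enter IRQ0 at PC=0 (depth now 1)
Event 9 (EXEC): [IRQ0] PC=0: DEC 2 -> ACC=6
Event 10 (EXEC): [IRQ0] PC=1: IRET -> resume MAIN at PC=4 (depth now 0)
Event 11 (EXEC): [MAIN] PC=4: DEC 3 -> ACC=3
Event 12 (INT 0): INT 0 arrives: push (MAIN, PC=5), enter IRQ0 at PC=0 (depth now 1)
Event 13 (EXEC): [IRQ0] PC=0: DEC 2 -> ACC=1
Event 14 (EXEC): [IRQ0] PC=1: IRET -> resume MAIN at PC=5 (depth now 0)
Event 15 (EXEC): [MAIN] PC=5: DEC 1 -> ACC=0
Event 16 (EXEC): [MAIN] PC=6: HALT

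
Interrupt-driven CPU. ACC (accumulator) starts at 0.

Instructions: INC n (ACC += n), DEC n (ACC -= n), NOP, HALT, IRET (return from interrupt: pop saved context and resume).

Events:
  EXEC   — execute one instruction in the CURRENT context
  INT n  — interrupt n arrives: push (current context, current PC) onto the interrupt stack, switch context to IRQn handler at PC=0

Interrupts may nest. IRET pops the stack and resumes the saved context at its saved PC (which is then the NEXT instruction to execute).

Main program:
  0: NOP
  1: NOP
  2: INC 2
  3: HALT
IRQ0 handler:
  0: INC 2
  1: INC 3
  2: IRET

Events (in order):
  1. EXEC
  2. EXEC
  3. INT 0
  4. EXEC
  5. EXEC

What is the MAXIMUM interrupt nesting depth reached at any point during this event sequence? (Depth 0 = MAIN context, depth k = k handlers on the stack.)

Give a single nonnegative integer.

Answer: 1

Derivation:
Event 1 (EXEC): [MAIN] PC=0: NOP [depth=0]
Event 2 (EXEC): [MAIN] PC=1: NOP [depth=0]
Event 3 (INT 0): INT 0 arrives: push (MAIN, PC=2), enter IRQ0 at PC=0 (depth now 1) [depth=1]
Event 4 (EXEC): [IRQ0] PC=0: INC 2 -> ACC=2 [depth=1]
Event 5 (EXEC): [IRQ0] PC=1: INC 3 -> ACC=5 [depth=1]
Max depth observed: 1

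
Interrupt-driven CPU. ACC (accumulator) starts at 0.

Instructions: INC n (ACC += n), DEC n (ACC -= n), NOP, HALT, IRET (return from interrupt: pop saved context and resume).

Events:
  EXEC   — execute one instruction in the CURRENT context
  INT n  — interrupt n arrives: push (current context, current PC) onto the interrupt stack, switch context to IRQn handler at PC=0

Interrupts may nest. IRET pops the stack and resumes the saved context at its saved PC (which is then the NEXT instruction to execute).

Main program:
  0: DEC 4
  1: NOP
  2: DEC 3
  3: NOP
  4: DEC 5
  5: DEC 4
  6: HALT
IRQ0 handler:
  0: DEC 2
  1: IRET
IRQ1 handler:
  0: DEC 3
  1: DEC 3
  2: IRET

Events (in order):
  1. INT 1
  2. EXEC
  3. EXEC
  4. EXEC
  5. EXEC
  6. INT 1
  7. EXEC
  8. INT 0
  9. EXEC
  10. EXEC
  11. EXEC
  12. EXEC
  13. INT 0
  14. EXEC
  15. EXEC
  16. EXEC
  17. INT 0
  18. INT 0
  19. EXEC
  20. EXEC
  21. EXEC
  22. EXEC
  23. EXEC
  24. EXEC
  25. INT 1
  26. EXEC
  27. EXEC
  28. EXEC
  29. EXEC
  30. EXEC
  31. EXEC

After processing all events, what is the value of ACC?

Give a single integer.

Answer: -42

Derivation:
Event 1 (INT 1): INT 1 arrives: push (MAIN, PC=0), enter IRQ1 at PC=0 (depth now 1)
Event 2 (EXEC): [IRQ1] PC=0: DEC 3 -> ACC=-3
Event 3 (EXEC): [IRQ1] PC=1: DEC 3 -> ACC=-6
Event 4 (EXEC): [IRQ1] PC=2: IRET -> resume MAIN at PC=0 (depth now 0)
Event 5 (EXEC): [MAIN] PC=0: DEC 4 -> ACC=-10
Event 6 (INT 1): INT 1 arrives: push (MAIN, PC=1), enter IRQ1 at PC=0 (depth now 1)
Event 7 (EXEC): [IRQ1] PC=0: DEC 3 -> ACC=-13
Event 8 (INT 0): INT 0 arrives: push (IRQ1, PC=1), enter IRQ0 at PC=0 (depth now 2)
Event 9 (EXEC): [IRQ0] PC=0: DEC 2 -> ACC=-15
Event 10 (EXEC): [IRQ0] PC=1: IRET -> resume IRQ1 at PC=1 (depth now 1)
Event 11 (EXEC): [IRQ1] PC=1: DEC 3 -> ACC=-18
Event 12 (EXEC): [IRQ1] PC=2: IRET -> resume MAIN at PC=1 (depth now 0)
Event 13 (INT 0): INT 0 arrives: push (MAIN, PC=1), enter IRQ0 at PC=0 (depth now 1)
Event 14 (EXEC): [IRQ0] PC=0: DEC 2 -> ACC=-20
Event 15 (EXEC): [IRQ0] PC=1: IRET -> resume MAIN at PC=1 (depth now 0)
Event 16 (EXEC): [MAIN] PC=1: NOP
Event 17 (INT 0): INT 0 arrives: push (MAIN, PC=2), enter IRQ0 at PC=0 (depth now 1)
Event 18 (INT 0): INT 0 arrives: push (IRQ0, PC=0), enter IRQ0 at PC=0 (depth now 2)
Event 19 (EXEC): [IRQ0] PC=0: DEC 2 -> ACC=-22
Event 20 (EXEC): [IRQ0] PC=1: IRET -> resume IRQ0 at PC=0 (depth now 1)
Event 21 (EXEC): [IRQ0] PC=0: DEC 2 -> ACC=-24
Event 22 (EXEC): [IRQ0] PC=1: IRET -> resume MAIN at PC=2 (depth now 0)
Event 23 (EXEC): [MAIN] PC=2: DEC 3 -> ACC=-27
Event 24 (EXEC): [MAIN] PC=3: NOP
Event 25 (INT 1): INT 1 arrives: push (MAIN, PC=4), enter IRQ1 at PC=0 (depth now 1)
Event 26 (EXEC): [IRQ1] PC=0: DEC 3 -> ACC=-30
Event 27 (EXEC): [IRQ1] PC=1: DEC 3 -> ACC=-33
Event 28 (EXEC): [IRQ1] PC=2: IRET -> resume MAIN at PC=4 (depth now 0)
Event 29 (EXEC): [MAIN] PC=4: DEC 5 -> ACC=-38
Event 30 (EXEC): [MAIN] PC=5: DEC 4 -> ACC=-42
Event 31 (EXEC): [MAIN] PC=6: HALT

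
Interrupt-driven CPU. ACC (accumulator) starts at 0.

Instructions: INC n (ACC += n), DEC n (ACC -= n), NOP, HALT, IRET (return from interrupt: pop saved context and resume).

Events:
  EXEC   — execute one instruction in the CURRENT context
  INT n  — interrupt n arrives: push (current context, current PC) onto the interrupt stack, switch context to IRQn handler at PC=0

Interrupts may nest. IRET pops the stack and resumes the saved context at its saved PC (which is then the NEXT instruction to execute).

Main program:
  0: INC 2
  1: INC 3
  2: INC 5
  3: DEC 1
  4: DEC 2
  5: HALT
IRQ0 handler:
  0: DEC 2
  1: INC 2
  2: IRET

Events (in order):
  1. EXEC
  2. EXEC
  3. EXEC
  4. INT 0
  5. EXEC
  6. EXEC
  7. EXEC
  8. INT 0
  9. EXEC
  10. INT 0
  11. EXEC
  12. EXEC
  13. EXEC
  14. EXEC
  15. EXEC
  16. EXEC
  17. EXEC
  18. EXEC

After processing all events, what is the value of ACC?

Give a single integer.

Event 1 (EXEC): [MAIN] PC=0: INC 2 -> ACC=2
Event 2 (EXEC): [MAIN] PC=1: INC 3 -> ACC=5
Event 3 (EXEC): [MAIN] PC=2: INC 5 -> ACC=10
Event 4 (INT 0): INT 0 arrives: push (MAIN, PC=3), enter IRQ0 at PC=0 (depth now 1)
Event 5 (EXEC): [IRQ0] PC=0: DEC 2 -> ACC=8
Event 6 (EXEC): [IRQ0] PC=1: INC 2 -> ACC=10
Event 7 (EXEC): [IRQ0] PC=2: IRET -> resume MAIN at PC=3 (depth now 0)
Event 8 (INT 0): INT 0 arrives: push (MAIN, PC=3), enter IRQ0 at PC=0 (depth now 1)
Event 9 (EXEC): [IRQ0] PC=0: DEC 2 -> ACC=8
Event 10 (INT 0): INT 0 arrives: push (IRQ0, PC=1), enter IRQ0 at PC=0 (depth now 2)
Event 11 (EXEC): [IRQ0] PC=0: DEC 2 -> ACC=6
Event 12 (EXEC): [IRQ0] PC=1: INC 2 -> ACC=8
Event 13 (EXEC): [IRQ0] PC=2: IRET -> resume IRQ0 at PC=1 (depth now 1)
Event 14 (EXEC): [IRQ0] PC=1: INC 2 -> ACC=10
Event 15 (EXEC): [IRQ0] PC=2: IRET -> resume MAIN at PC=3 (depth now 0)
Event 16 (EXEC): [MAIN] PC=3: DEC 1 -> ACC=9
Event 17 (EXEC): [MAIN] PC=4: DEC 2 -> ACC=7
Event 18 (EXEC): [MAIN] PC=5: HALT

Answer: 7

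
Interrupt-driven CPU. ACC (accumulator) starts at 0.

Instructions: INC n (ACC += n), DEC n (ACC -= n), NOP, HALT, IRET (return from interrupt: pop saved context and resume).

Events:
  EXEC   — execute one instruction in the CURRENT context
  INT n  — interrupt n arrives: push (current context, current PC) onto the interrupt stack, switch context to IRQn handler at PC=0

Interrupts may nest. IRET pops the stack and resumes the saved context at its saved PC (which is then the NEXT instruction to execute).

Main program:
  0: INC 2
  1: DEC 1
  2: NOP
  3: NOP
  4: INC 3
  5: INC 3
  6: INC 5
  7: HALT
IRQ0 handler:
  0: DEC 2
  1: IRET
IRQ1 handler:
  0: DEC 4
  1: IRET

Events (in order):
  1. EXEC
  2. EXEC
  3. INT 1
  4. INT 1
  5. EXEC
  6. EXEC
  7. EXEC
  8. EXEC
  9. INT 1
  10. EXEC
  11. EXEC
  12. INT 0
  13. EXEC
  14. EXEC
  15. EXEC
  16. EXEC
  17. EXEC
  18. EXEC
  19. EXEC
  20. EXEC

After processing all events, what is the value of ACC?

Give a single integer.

Answer: -2

Derivation:
Event 1 (EXEC): [MAIN] PC=0: INC 2 -> ACC=2
Event 2 (EXEC): [MAIN] PC=1: DEC 1 -> ACC=1
Event 3 (INT 1): INT 1 arrives: push (MAIN, PC=2), enter IRQ1 at PC=0 (depth now 1)
Event 4 (INT 1): INT 1 arrives: push (IRQ1, PC=0), enter IRQ1 at PC=0 (depth now 2)
Event 5 (EXEC): [IRQ1] PC=0: DEC 4 -> ACC=-3
Event 6 (EXEC): [IRQ1] PC=1: IRET -> resume IRQ1 at PC=0 (depth now 1)
Event 7 (EXEC): [IRQ1] PC=0: DEC 4 -> ACC=-7
Event 8 (EXEC): [IRQ1] PC=1: IRET -> resume MAIN at PC=2 (depth now 0)
Event 9 (INT 1): INT 1 arrives: push (MAIN, PC=2), enter IRQ1 at PC=0 (depth now 1)
Event 10 (EXEC): [IRQ1] PC=0: DEC 4 -> ACC=-11
Event 11 (EXEC): [IRQ1] PC=1: IRET -> resume MAIN at PC=2 (depth now 0)
Event 12 (INT 0): INT 0 arrives: push (MAIN, PC=2), enter IRQ0 at PC=0 (depth now 1)
Event 13 (EXEC): [IRQ0] PC=0: DEC 2 -> ACC=-13
Event 14 (EXEC): [IRQ0] PC=1: IRET -> resume MAIN at PC=2 (depth now 0)
Event 15 (EXEC): [MAIN] PC=2: NOP
Event 16 (EXEC): [MAIN] PC=3: NOP
Event 17 (EXEC): [MAIN] PC=4: INC 3 -> ACC=-10
Event 18 (EXEC): [MAIN] PC=5: INC 3 -> ACC=-7
Event 19 (EXEC): [MAIN] PC=6: INC 5 -> ACC=-2
Event 20 (EXEC): [MAIN] PC=7: HALT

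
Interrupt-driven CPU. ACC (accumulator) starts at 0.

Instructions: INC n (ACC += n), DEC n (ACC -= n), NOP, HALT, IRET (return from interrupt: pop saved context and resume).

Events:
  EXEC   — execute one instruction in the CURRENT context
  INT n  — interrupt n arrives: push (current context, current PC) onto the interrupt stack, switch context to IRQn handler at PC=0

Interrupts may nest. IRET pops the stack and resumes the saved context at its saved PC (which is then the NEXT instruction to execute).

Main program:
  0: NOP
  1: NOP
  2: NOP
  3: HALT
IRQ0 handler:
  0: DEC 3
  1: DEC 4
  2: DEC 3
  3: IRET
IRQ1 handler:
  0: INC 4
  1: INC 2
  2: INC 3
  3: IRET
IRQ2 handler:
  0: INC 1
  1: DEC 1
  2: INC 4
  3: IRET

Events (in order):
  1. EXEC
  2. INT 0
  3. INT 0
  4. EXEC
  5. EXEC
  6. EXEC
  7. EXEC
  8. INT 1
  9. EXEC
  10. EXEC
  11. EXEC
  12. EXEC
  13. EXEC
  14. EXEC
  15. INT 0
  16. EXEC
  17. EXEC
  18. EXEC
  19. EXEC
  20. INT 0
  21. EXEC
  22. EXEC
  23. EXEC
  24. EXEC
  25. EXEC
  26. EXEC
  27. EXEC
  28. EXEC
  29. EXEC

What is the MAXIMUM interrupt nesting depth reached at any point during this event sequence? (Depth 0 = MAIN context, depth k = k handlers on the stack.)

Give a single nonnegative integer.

Event 1 (EXEC): [MAIN] PC=0: NOP [depth=0]
Event 2 (INT 0): INT 0 arrives: push (MAIN, PC=1), enter IRQ0 at PC=0 (depth now 1) [depth=1]
Event 3 (INT 0): INT 0 arrives: push (IRQ0, PC=0), enter IRQ0 at PC=0 (depth now 2) [depth=2]
Event 4 (EXEC): [IRQ0] PC=0: DEC 3 -> ACC=-3 [depth=2]
Event 5 (EXEC): [IRQ0] PC=1: DEC 4 -> ACC=-7 [depth=2]
Event 6 (EXEC): [IRQ0] PC=2: DEC 3 -> ACC=-10 [depth=2]
Event 7 (EXEC): [IRQ0] PC=3: IRET -> resume IRQ0 at PC=0 (depth now 1) [depth=1]
Event 8 (INT 1): INT 1 arrives: push (IRQ0, PC=0), enter IRQ1 at PC=0 (depth now 2) [depth=2]
Event 9 (EXEC): [IRQ1] PC=0: INC 4 -> ACC=-6 [depth=2]
Event 10 (EXEC): [IRQ1] PC=1: INC 2 -> ACC=-4 [depth=2]
Event 11 (EXEC): [IRQ1] PC=2: INC 3 -> ACC=-1 [depth=2]
Event 12 (EXEC): [IRQ1] PC=3: IRET -> resume IRQ0 at PC=0 (depth now 1) [depth=1]
Event 13 (EXEC): [IRQ0] PC=0: DEC 3 -> ACC=-4 [depth=1]
Event 14 (EXEC): [IRQ0] PC=1: DEC 4 -> ACC=-8 [depth=1]
Event 15 (INT 0): INT 0 arrives: push (IRQ0, PC=2), enter IRQ0 at PC=0 (depth now 2) [depth=2]
Event 16 (EXEC): [IRQ0] PC=0: DEC 3 -> ACC=-11 [depth=2]
Event 17 (EXEC): [IRQ0] PC=1: DEC 4 -> ACC=-15 [depth=2]
Event 18 (EXEC): [IRQ0] PC=2: DEC 3 -> ACC=-18 [depth=2]
Event 19 (EXEC): [IRQ0] PC=3: IRET -> resume IRQ0 at PC=2 (depth now 1) [depth=1]
Event 20 (INT 0): INT 0 arrives: push (IRQ0, PC=2), enter IRQ0 at PC=0 (depth now 2) [depth=2]
Event 21 (EXEC): [IRQ0] PC=0: DEC 3 -> ACC=-21 [depth=2]
Event 22 (EXEC): [IRQ0] PC=1: DEC 4 -> ACC=-25 [depth=2]
Event 23 (EXEC): [IRQ0] PC=2: DEC 3 -> ACC=-28 [depth=2]
Event 24 (EXEC): [IRQ0] PC=3: IRET -> resume IRQ0 at PC=2 (depth now 1) [depth=1]
Event 25 (EXEC): [IRQ0] PC=2: DEC 3 -> ACC=-31 [depth=1]
Event 26 (EXEC): [IRQ0] PC=3: IRET -> resume MAIN at PC=1 (depth now 0) [depth=0]
Event 27 (EXEC): [MAIN] PC=1: NOP [depth=0]
Event 28 (EXEC): [MAIN] PC=2: NOP [depth=0]
Event 29 (EXEC): [MAIN] PC=3: HALT [depth=0]
Max depth observed: 2

Answer: 2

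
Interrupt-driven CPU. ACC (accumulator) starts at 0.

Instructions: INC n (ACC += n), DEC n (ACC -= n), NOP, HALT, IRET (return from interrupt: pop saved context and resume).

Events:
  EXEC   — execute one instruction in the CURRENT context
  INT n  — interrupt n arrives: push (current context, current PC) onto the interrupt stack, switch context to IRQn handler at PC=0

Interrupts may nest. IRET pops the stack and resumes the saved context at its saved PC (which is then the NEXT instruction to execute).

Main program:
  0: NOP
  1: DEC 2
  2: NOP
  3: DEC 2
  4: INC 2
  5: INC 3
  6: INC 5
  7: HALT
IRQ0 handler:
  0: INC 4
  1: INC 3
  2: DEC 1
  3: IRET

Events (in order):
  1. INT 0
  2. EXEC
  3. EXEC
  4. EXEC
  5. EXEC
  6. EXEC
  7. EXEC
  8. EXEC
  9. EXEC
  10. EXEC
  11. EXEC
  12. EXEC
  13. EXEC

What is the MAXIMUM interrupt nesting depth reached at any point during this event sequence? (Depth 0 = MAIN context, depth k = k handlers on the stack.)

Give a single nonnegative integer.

Event 1 (INT 0): INT 0 arrives: push (MAIN, PC=0), enter IRQ0 at PC=0 (depth now 1) [depth=1]
Event 2 (EXEC): [IRQ0] PC=0: INC 4 -> ACC=4 [depth=1]
Event 3 (EXEC): [IRQ0] PC=1: INC 3 -> ACC=7 [depth=1]
Event 4 (EXEC): [IRQ0] PC=2: DEC 1 -> ACC=6 [depth=1]
Event 5 (EXEC): [IRQ0] PC=3: IRET -> resume MAIN at PC=0 (depth now 0) [depth=0]
Event 6 (EXEC): [MAIN] PC=0: NOP [depth=0]
Event 7 (EXEC): [MAIN] PC=1: DEC 2 -> ACC=4 [depth=0]
Event 8 (EXEC): [MAIN] PC=2: NOP [depth=0]
Event 9 (EXEC): [MAIN] PC=3: DEC 2 -> ACC=2 [depth=0]
Event 10 (EXEC): [MAIN] PC=4: INC 2 -> ACC=4 [depth=0]
Event 11 (EXEC): [MAIN] PC=5: INC 3 -> ACC=7 [depth=0]
Event 12 (EXEC): [MAIN] PC=6: INC 5 -> ACC=12 [depth=0]
Event 13 (EXEC): [MAIN] PC=7: HALT [depth=0]
Max depth observed: 1

Answer: 1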